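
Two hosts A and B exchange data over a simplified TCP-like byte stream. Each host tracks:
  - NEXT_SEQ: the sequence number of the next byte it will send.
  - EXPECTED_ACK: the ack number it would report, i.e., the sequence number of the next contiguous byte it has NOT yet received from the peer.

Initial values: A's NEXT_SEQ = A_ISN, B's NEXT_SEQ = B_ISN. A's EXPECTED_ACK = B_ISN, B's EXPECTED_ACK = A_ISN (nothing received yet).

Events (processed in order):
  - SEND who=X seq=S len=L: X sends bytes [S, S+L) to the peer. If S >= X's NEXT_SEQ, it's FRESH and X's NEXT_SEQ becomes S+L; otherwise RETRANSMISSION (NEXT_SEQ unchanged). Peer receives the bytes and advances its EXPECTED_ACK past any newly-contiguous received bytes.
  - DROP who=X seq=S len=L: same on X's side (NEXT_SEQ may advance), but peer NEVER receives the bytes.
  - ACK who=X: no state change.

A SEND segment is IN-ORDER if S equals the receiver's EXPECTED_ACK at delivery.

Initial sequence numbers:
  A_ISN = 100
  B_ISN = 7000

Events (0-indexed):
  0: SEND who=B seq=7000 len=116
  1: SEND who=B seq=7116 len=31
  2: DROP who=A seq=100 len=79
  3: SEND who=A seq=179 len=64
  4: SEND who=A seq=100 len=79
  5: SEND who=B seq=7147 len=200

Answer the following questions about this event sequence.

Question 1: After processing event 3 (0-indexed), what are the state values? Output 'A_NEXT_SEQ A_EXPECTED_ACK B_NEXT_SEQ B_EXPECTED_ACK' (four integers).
After event 0: A_seq=100 A_ack=7116 B_seq=7116 B_ack=100
After event 1: A_seq=100 A_ack=7147 B_seq=7147 B_ack=100
After event 2: A_seq=179 A_ack=7147 B_seq=7147 B_ack=100
After event 3: A_seq=243 A_ack=7147 B_seq=7147 B_ack=100

243 7147 7147 100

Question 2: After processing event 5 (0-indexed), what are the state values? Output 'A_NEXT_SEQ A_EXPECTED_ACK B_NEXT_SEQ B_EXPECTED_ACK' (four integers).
After event 0: A_seq=100 A_ack=7116 B_seq=7116 B_ack=100
After event 1: A_seq=100 A_ack=7147 B_seq=7147 B_ack=100
After event 2: A_seq=179 A_ack=7147 B_seq=7147 B_ack=100
After event 3: A_seq=243 A_ack=7147 B_seq=7147 B_ack=100
After event 4: A_seq=243 A_ack=7147 B_seq=7147 B_ack=243
After event 5: A_seq=243 A_ack=7347 B_seq=7347 B_ack=243

243 7347 7347 243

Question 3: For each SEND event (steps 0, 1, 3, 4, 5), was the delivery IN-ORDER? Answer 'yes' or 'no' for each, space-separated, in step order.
Step 0: SEND seq=7000 -> in-order
Step 1: SEND seq=7116 -> in-order
Step 3: SEND seq=179 -> out-of-order
Step 4: SEND seq=100 -> in-order
Step 5: SEND seq=7147 -> in-order

Answer: yes yes no yes yes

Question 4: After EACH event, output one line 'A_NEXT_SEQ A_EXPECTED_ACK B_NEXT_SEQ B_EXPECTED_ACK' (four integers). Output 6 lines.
100 7116 7116 100
100 7147 7147 100
179 7147 7147 100
243 7147 7147 100
243 7147 7147 243
243 7347 7347 243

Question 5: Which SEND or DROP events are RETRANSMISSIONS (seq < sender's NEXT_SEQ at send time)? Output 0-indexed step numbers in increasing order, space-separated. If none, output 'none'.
Answer: 4

Derivation:
Step 0: SEND seq=7000 -> fresh
Step 1: SEND seq=7116 -> fresh
Step 2: DROP seq=100 -> fresh
Step 3: SEND seq=179 -> fresh
Step 4: SEND seq=100 -> retransmit
Step 5: SEND seq=7147 -> fresh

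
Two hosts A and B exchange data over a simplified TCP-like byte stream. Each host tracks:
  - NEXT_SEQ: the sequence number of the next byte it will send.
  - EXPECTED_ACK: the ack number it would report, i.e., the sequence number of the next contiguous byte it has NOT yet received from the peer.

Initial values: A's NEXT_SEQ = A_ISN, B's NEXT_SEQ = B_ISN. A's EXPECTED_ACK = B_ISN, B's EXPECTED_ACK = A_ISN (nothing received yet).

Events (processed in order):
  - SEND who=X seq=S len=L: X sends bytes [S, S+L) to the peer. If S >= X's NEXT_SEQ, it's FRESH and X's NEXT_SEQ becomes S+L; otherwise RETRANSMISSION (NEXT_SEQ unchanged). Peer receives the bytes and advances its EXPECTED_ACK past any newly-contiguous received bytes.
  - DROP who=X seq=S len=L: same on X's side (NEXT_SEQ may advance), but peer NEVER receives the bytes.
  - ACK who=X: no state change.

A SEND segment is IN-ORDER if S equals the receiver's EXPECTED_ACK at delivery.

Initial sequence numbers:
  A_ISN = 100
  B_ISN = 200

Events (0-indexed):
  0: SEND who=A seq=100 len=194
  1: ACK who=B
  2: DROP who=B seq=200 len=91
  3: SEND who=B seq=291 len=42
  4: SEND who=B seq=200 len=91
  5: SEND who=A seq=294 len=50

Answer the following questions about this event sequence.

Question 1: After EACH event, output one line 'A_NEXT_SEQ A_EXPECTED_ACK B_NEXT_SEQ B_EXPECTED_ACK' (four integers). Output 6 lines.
294 200 200 294
294 200 200 294
294 200 291 294
294 200 333 294
294 333 333 294
344 333 333 344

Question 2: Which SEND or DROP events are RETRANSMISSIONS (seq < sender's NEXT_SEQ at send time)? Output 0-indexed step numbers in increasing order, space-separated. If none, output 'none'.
Answer: 4

Derivation:
Step 0: SEND seq=100 -> fresh
Step 2: DROP seq=200 -> fresh
Step 3: SEND seq=291 -> fresh
Step 4: SEND seq=200 -> retransmit
Step 5: SEND seq=294 -> fresh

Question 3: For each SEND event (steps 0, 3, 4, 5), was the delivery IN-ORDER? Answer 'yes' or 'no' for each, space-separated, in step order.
Answer: yes no yes yes

Derivation:
Step 0: SEND seq=100 -> in-order
Step 3: SEND seq=291 -> out-of-order
Step 4: SEND seq=200 -> in-order
Step 5: SEND seq=294 -> in-order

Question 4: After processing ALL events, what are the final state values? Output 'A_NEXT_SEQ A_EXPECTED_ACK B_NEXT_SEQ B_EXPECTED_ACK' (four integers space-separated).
After event 0: A_seq=294 A_ack=200 B_seq=200 B_ack=294
After event 1: A_seq=294 A_ack=200 B_seq=200 B_ack=294
After event 2: A_seq=294 A_ack=200 B_seq=291 B_ack=294
After event 3: A_seq=294 A_ack=200 B_seq=333 B_ack=294
After event 4: A_seq=294 A_ack=333 B_seq=333 B_ack=294
After event 5: A_seq=344 A_ack=333 B_seq=333 B_ack=344

Answer: 344 333 333 344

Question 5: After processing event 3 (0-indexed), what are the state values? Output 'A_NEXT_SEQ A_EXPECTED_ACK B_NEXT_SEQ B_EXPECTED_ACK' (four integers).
After event 0: A_seq=294 A_ack=200 B_seq=200 B_ack=294
After event 1: A_seq=294 A_ack=200 B_seq=200 B_ack=294
After event 2: A_seq=294 A_ack=200 B_seq=291 B_ack=294
After event 3: A_seq=294 A_ack=200 B_seq=333 B_ack=294

294 200 333 294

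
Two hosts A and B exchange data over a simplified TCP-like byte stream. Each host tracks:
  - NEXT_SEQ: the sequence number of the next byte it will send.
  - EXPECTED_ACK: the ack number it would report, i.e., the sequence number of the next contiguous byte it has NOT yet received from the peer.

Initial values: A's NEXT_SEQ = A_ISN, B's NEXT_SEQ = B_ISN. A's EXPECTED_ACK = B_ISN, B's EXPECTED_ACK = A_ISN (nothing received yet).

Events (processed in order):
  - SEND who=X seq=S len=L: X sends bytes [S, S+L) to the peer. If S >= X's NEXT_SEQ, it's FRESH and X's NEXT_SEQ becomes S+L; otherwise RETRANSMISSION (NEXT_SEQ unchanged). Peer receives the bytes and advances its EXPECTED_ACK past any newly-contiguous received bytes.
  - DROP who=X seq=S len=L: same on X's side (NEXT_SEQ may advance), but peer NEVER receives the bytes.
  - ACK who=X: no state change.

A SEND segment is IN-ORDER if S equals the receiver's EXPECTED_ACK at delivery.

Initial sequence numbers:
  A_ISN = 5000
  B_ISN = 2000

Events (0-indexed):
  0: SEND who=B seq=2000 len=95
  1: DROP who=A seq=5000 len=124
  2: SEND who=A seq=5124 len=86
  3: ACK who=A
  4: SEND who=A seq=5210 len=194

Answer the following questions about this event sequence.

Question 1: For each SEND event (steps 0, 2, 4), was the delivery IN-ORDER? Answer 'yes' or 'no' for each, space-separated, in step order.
Step 0: SEND seq=2000 -> in-order
Step 2: SEND seq=5124 -> out-of-order
Step 4: SEND seq=5210 -> out-of-order

Answer: yes no no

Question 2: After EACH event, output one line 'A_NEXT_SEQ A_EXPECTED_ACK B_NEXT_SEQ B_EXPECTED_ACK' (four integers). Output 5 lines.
5000 2095 2095 5000
5124 2095 2095 5000
5210 2095 2095 5000
5210 2095 2095 5000
5404 2095 2095 5000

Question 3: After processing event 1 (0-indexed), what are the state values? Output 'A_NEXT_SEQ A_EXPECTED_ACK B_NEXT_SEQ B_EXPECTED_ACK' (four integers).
After event 0: A_seq=5000 A_ack=2095 B_seq=2095 B_ack=5000
After event 1: A_seq=5124 A_ack=2095 B_seq=2095 B_ack=5000

5124 2095 2095 5000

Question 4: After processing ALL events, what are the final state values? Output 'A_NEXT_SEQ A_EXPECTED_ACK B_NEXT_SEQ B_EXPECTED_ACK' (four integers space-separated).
After event 0: A_seq=5000 A_ack=2095 B_seq=2095 B_ack=5000
After event 1: A_seq=5124 A_ack=2095 B_seq=2095 B_ack=5000
After event 2: A_seq=5210 A_ack=2095 B_seq=2095 B_ack=5000
After event 3: A_seq=5210 A_ack=2095 B_seq=2095 B_ack=5000
After event 4: A_seq=5404 A_ack=2095 B_seq=2095 B_ack=5000

Answer: 5404 2095 2095 5000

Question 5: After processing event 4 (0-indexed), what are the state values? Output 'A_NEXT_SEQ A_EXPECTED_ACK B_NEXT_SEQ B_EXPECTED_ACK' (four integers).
After event 0: A_seq=5000 A_ack=2095 B_seq=2095 B_ack=5000
After event 1: A_seq=5124 A_ack=2095 B_seq=2095 B_ack=5000
After event 2: A_seq=5210 A_ack=2095 B_seq=2095 B_ack=5000
After event 3: A_seq=5210 A_ack=2095 B_seq=2095 B_ack=5000
After event 4: A_seq=5404 A_ack=2095 B_seq=2095 B_ack=5000

5404 2095 2095 5000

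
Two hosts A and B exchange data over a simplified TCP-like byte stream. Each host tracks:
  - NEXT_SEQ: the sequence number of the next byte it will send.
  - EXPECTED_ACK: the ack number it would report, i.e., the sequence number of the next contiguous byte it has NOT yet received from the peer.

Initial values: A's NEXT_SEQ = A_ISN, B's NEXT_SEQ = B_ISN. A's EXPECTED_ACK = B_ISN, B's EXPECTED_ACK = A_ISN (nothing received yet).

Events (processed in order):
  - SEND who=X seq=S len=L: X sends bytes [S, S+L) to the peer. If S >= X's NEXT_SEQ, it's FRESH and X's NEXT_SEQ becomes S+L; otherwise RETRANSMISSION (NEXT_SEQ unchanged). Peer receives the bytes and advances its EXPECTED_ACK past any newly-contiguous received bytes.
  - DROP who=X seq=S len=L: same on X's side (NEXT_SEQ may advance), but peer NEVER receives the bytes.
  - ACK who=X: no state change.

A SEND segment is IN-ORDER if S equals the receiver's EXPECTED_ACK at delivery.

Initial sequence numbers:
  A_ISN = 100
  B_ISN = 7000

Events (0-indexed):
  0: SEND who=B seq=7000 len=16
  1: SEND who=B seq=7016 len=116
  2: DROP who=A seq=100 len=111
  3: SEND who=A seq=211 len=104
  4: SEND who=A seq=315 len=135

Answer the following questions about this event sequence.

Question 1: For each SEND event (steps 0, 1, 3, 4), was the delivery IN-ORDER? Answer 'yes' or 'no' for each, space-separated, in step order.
Step 0: SEND seq=7000 -> in-order
Step 1: SEND seq=7016 -> in-order
Step 3: SEND seq=211 -> out-of-order
Step 4: SEND seq=315 -> out-of-order

Answer: yes yes no no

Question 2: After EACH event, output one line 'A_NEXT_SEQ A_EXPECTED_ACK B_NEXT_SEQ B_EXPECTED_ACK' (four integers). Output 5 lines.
100 7016 7016 100
100 7132 7132 100
211 7132 7132 100
315 7132 7132 100
450 7132 7132 100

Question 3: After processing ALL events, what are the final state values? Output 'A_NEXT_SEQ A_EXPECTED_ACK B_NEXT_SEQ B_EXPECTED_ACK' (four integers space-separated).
After event 0: A_seq=100 A_ack=7016 B_seq=7016 B_ack=100
After event 1: A_seq=100 A_ack=7132 B_seq=7132 B_ack=100
After event 2: A_seq=211 A_ack=7132 B_seq=7132 B_ack=100
After event 3: A_seq=315 A_ack=7132 B_seq=7132 B_ack=100
After event 4: A_seq=450 A_ack=7132 B_seq=7132 B_ack=100

Answer: 450 7132 7132 100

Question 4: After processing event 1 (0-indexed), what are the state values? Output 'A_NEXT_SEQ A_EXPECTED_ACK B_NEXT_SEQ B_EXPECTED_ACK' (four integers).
After event 0: A_seq=100 A_ack=7016 B_seq=7016 B_ack=100
After event 1: A_seq=100 A_ack=7132 B_seq=7132 B_ack=100

100 7132 7132 100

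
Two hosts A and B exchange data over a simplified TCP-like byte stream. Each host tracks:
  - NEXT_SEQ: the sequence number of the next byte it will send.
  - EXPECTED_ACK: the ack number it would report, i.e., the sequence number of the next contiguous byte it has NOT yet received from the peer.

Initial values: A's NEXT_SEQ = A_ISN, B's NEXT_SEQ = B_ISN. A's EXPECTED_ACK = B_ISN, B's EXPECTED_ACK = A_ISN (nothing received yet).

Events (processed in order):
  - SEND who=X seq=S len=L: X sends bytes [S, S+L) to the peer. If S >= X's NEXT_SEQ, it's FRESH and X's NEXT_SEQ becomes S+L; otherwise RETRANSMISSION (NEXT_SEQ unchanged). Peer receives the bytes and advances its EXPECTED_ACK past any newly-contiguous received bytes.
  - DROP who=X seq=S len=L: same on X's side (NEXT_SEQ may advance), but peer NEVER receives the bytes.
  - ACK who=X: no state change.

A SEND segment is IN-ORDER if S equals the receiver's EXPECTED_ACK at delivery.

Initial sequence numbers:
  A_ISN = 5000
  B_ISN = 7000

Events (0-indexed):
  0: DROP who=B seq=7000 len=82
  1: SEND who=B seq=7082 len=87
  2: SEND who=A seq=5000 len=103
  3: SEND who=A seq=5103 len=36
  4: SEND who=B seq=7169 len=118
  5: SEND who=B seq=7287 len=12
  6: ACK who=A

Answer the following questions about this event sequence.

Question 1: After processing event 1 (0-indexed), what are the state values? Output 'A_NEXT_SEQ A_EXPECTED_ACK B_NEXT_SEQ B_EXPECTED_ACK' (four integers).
After event 0: A_seq=5000 A_ack=7000 B_seq=7082 B_ack=5000
After event 1: A_seq=5000 A_ack=7000 B_seq=7169 B_ack=5000

5000 7000 7169 5000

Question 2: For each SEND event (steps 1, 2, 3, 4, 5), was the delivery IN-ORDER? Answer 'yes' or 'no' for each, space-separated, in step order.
Step 1: SEND seq=7082 -> out-of-order
Step 2: SEND seq=5000 -> in-order
Step 3: SEND seq=5103 -> in-order
Step 4: SEND seq=7169 -> out-of-order
Step 5: SEND seq=7287 -> out-of-order

Answer: no yes yes no no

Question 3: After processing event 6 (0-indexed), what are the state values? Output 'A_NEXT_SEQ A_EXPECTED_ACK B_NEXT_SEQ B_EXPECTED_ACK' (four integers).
After event 0: A_seq=5000 A_ack=7000 B_seq=7082 B_ack=5000
After event 1: A_seq=5000 A_ack=7000 B_seq=7169 B_ack=5000
After event 2: A_seq=5103 A_ack=7000 B_seq=7169 B_ack=5103
After event 3: A_seq=5139 A_ack=7000 B_seq=7169 B_ack=5139
After event 4: A_seq=5139 A_ack=7000 B_seq=7287 B_ack=5139
After event 5: A_seq=5139 A_ack=7000 B_seq=7299 B_ack=5139
After event 6: A_seq=5139 A_ack=7000 B_seq=7299 B_ack=5139

5139 7000 7299 5139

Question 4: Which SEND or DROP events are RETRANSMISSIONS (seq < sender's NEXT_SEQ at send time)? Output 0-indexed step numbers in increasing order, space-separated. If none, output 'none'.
Step 0: DROP seq=7000 -> fresh
Step 1: SEND seq=7082 -> fresh
Step 2: SEND seq=5000 -> fresh
Step 3: SEND seq=5103 -> fresh
Step 4: SEND seq=7169 -> fresh
Step 5: SEND seq=7287 -> fresh

Answer: none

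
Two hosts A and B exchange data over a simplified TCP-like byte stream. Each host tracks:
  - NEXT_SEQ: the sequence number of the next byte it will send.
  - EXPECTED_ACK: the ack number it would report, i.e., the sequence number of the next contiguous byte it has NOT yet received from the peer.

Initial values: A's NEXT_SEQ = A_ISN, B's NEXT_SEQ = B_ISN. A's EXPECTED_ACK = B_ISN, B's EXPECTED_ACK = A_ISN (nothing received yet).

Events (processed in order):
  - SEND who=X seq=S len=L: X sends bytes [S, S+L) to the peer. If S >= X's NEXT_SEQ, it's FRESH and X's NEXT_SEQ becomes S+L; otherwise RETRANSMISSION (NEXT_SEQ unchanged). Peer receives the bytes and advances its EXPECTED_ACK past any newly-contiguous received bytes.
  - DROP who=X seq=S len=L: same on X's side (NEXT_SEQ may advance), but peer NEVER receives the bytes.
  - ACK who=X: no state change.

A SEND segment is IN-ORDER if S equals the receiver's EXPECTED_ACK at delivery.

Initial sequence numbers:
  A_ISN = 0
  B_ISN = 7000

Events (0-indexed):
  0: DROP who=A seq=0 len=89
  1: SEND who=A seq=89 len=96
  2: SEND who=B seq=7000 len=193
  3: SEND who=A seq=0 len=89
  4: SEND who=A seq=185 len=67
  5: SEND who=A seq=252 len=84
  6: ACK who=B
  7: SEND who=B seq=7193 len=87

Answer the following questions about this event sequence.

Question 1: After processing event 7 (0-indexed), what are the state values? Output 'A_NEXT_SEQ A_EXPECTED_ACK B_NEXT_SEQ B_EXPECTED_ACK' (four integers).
After event 0: A_seq=89 A_ack=7000 B_seq=7000 B_ack=0
After event 1: A_seq=185 A_ack=7000 B_seq=7000 B_ack=0
After event 2: A_seq=185 A_ack=7193 B_seq=7193 B_ack=0
After event 3: A_seq=185 A_ack=7193 B_seq=7193 B_ack=185
After event 4: A_seq=252 A_ack=7193 B_seq=7193 B_ack=252
After event 5: A_seq=336 A_ack=7193 B_seq=7193 B_ack=336
After event 6: A_seq=336 A_ack=7193 B_seq=7193 B_ack=336
After event 7: A_seq=336 A_ack=7280 B_seq=7280 B_ack=336

336 7280 7280 336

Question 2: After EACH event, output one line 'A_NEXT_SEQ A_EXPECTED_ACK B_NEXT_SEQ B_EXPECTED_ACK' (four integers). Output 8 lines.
89 7000 7000 0
185 7000 7000 0
185 7193 7193 0
185 7193 7193 185
252 7193 7193 252
336 7193 7193 336
336 7193 7193 336
336 7280 7280 336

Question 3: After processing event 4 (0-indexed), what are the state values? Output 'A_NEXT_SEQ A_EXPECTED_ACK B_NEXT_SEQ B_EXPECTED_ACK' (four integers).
After event 0: A_seq=89 A_ack=7000 B_seq=7000 B_ack=0
After event 1: A_seq=185 A_ack=7000 B_seq=7000 B_ack=0
After event 2: A_seq=185 A_ack=7193 B_seq=7193 B_ack=0
After event 3: A_seq=185 A_ack=7193 B_seq=7193 B_ack=185
After event 4: A_seq=252 A_ack=7193 B_seq=7193 B_ack=252

252 7193 7193 252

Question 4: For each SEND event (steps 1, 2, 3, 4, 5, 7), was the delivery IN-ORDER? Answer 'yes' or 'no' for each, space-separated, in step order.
Step 1: SEND seq=89 -> out-of-order
Step 2: SEND seq=7000 -> in-order
Step 3: SEND seq=0 -> in-order
Step 4: SEND seq=185 -> in-order
Step 5: SEND seq=252 -> in-order
Step 7: SEND seq=7193 -> in-order

Answer: no yes yes yes yes yes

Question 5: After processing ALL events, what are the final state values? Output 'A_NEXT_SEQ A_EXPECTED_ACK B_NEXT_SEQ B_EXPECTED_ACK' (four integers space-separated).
After event 0: A_seq=89 A_ack=7000 B_seq=7000 B_ack=0
After event 1: A_seq=185 A_ack=7000 B_seq=7000 B_ack=0
After event 2: A_seq=185 A_ack=7193 B_seq=7193 B_ack=0
After event 3: A_seq=185 A_ack=7193 B_seq=7193 B_ack=185
After event 4: A_seq=252 A_ack=7193 B_seq=7193 B_ack=252
After event 5: A_seq=336 A_ack=7193 B_seq=7193 B_ack=336
After event 6: A_seq=336 A_ack=7193 B_seq=7193 B_ack=336
After event 7: A_seq=336 A_ack=7280 B_seq=7280 B_ack=336

Answer: 336 7280 7280 336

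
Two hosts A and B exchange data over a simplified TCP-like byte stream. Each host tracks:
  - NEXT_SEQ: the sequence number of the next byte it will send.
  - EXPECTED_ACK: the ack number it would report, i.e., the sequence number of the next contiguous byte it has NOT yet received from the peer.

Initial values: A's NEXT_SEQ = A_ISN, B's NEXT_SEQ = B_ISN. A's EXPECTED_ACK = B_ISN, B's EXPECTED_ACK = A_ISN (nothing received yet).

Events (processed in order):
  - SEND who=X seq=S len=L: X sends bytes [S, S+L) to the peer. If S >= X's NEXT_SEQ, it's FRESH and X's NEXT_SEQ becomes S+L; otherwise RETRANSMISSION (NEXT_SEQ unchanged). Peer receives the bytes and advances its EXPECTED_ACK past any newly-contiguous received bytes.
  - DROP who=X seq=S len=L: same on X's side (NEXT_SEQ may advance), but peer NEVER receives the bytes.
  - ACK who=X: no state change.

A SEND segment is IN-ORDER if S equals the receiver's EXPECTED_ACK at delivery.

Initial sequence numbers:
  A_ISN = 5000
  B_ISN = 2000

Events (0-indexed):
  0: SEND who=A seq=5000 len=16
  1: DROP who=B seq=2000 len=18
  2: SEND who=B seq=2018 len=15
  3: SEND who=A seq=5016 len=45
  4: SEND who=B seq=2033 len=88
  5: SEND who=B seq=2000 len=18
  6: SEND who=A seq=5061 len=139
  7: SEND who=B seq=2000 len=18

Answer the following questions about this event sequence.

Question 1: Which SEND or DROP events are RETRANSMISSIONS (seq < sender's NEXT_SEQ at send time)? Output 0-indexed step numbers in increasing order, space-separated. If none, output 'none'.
Step 0: SEND seq=5000 -> fresh
Step 1: DROP seq=2000 -> fresh
Step 2: SEND seq=2018 -> fresh
Step 3: SEND seq=5016 -> fresh
Step 4: SEND seq=2033 -> fresh
Step 5: SEND seq=2000 -> retransmit
Step 6: SEND seq=5061 -> fresh
Step 7: SEND seq=2000 -> retransmit

Answer: 5 7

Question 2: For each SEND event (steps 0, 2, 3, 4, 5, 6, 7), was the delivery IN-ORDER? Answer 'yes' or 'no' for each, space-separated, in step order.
Answer: yes no yes no yes yes no

Derivation:
Step 0: SEND seq=5000 -> in-order
Step 2: SEND seq=2018 -> out-of-order
Step 3: SEND seq=5016 -> in-order
Step 4: SEND seq=2033 -> out-of-order
Step 5: SEND seq=2000 -> in-order
Step 6: SEND seq=5061 -> in-order
Step 7: SEND seq=2000 -> out-of-order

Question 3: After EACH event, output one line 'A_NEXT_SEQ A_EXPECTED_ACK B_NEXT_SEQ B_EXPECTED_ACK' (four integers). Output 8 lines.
5016 2000 2000 5016
5016 2000 2018 5016
5016 2000 2033 5016
5061 2000 2033 5061
5061 2000 2121 5061
5061 2121 2121 5061
5200 2121 2121 5200
5200 2121 2121 5200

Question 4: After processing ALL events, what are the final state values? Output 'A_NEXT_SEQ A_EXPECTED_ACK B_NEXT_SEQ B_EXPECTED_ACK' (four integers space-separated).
Answer: 5200 2121 2121 5200

Derivation:
After event 0: A_seq=5016 A_ack=2000 B_seq=2000 B_ack=5016
After event 1: A_seq=5016 A_ack=2000 B_seq=2018 B_ack=5016
After event 2: A_seq=5016 A_ack=2000 B_seq=2033 B_ack=5016
After event 3: A_seq=5061 A_ack=2000 B_seq=2033 B_ack=5061
After event 4: A_seq=5061 A_ack=2000 B_seq=2121 B_ack=5061
After event 5: A_seq=5061 A_ack=2121 B_seq=2121 B_ack=5061
After event 6: A_seq=5200 A_ack=2121 B_seq=2121 B_ack=5200
After event 7: A_seq=5200 A_ack=2121 B_seq=2121 B_ack=5200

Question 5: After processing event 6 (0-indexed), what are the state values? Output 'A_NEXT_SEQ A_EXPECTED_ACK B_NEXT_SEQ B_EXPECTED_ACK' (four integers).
After event 0: A_seq=5016 A_ack=2000 B_seq=2000 B_ack=5016
After event 1: A_seq=5016 A_ack=2000 B_seq=2018 B_ack=5016
After event 2: A_seq=5016 A_ack=2000 B_seq=2033 B_ack=5016
After event 3: A_seq=5061 A_ack=2000 B_seq=2033 B_ack=5061
After event 4: A_seq=5061 A_ack=2000 B_seq=2121 B_ack=5061
After event 5: A_seq=5061 A_ack=2121 B_seq=2121 B_ack=5061
After event 6: A_seq=5200 A_ack=2121 B_seq=2121 B_ack=5200

5200 2121 2121 5200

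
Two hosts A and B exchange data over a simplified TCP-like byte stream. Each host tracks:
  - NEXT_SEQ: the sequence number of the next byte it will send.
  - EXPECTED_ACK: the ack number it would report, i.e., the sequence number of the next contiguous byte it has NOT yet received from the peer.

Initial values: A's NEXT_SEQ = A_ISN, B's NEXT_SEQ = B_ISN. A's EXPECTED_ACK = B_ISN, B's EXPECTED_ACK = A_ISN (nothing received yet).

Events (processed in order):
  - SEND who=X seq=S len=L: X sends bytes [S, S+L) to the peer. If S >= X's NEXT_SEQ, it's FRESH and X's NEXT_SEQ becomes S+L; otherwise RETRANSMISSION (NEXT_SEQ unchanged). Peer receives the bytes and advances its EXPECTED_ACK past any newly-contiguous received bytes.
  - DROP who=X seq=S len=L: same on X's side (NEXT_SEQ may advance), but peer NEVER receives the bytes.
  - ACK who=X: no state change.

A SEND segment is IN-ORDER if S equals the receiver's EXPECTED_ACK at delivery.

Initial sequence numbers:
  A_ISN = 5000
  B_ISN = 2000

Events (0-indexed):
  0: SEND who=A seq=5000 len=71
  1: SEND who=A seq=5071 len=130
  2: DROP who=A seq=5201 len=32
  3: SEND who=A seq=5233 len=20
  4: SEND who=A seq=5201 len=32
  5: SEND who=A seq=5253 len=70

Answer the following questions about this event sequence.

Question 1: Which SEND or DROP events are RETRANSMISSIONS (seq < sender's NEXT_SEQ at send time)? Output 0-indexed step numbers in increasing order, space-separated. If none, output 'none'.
Answer: 4

Derivation:
Step 0: SEND seq=5000 -> fresh
Step 1: SEND seq=5071 -> fresh
Step 2: DROP seq=5201 -> fresh
Step 3: SEND seq=5233 -> fresh
Step 4: SEND seq=5201 -> retransmit
Step 5: SEND seq=5253 -> fresh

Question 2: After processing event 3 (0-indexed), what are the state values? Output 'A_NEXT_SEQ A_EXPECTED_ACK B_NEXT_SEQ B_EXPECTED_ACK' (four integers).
After event 0: A_seq=5071 A_ack=2000 B_seq=2000 B_ack=5071
After event 1: A_seq=5201 A_ack=2000 B_seq=2000 B_ack=5201
After event 2: A_seq=5233 A_ack=2000 B_seq=2000 B_ack=5201
After event 3: A_seq=5253 A_ack=2000 B_seq=2000 B_ack=5201

5253 2000 2000 5201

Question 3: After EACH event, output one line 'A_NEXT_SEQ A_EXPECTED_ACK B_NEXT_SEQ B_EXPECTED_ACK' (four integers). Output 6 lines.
5071 2000 2000 5071
5201 2000 2000 5201
5233 2000 2000 5201
5253 2000 2000 5201
5253 2000 2000 5253
5323 2000 2000 5323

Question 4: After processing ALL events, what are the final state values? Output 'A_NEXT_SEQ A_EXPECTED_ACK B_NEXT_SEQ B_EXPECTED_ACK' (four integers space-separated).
Answer: 5323 2000 2000 5323

Derivation:
After event 0: A_seq=5071 A_ack=2000 B_seq=2000 B_ack=5071
After event 1: A_seq=5201 A_ack=2000 B_seq=2000 B_ack=5201
After event 2: A_seq=5233 A_ack=2000 B_seq=2000 B_ack=5201
After event 3: A_seq=5253 A_ack=2000 B_seq=2000 B_ack=5201
After event 4: A_seq=5253 A_ack=2000 B_seq=2000 B_ack=5253
After event 5: A_seq=5323 A_ack=2000 B_seq=2000 B_ack=5323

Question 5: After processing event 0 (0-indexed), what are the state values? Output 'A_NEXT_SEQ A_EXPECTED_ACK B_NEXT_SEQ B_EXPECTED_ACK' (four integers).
After event 0: A_seq=5071 A_ack=2000 B_seq=2000 B_ack=5071

5071 2000 2000 5071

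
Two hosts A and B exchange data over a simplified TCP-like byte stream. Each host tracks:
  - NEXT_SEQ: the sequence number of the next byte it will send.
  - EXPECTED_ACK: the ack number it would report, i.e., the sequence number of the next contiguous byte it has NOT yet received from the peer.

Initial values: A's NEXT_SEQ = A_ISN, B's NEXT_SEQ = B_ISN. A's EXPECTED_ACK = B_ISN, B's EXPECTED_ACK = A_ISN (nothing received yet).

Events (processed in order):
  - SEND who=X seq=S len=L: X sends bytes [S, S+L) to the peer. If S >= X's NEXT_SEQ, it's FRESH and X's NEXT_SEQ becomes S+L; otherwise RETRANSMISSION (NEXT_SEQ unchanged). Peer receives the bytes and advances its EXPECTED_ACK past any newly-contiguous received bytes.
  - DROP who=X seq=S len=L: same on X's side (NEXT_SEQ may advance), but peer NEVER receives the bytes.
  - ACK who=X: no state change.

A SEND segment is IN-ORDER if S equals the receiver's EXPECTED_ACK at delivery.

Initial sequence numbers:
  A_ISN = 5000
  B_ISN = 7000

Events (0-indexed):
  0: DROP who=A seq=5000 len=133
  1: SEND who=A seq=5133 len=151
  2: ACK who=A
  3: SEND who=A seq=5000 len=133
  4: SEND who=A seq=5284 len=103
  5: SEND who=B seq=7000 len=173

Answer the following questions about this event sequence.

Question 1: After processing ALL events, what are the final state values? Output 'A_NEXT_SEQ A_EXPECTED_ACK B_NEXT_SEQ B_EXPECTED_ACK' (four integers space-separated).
After event 0: A_seq=5133 A_ack=7000 B_seq=7000 B_ack=5000
After event 1: A_seq=5284 A_ack=7000 B_seq=7000 B_ack=5000
After event 2: A_seq=5284 A_ack=7000 B_seq=7000 B_ack=5000
After event 3: A_seq=5284 A_ack=7000 B_seq=7000 B_ack=5284
After event 4: A_seq=5387 A_ack=7000 B_seq=7000 B_ack=5387
After event 5: A_seq=5387 A_ack=7173 B_seq=7173 B_ack=5387

Answer: 5387 7173 7173 5387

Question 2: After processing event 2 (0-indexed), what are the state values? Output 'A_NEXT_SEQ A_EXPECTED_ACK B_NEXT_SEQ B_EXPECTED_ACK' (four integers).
After event 0: A_seq=5133 A_ack=7000 B_seq=7000 B_ack=5000
After event 1: A_seq=5284 A_ack=7000 B_seq=7000 B_ack=5000
After event 2: A_seq=5284 A_ack=7000 B_seq=7000 B_ack=5000

5284 7000 7000 5000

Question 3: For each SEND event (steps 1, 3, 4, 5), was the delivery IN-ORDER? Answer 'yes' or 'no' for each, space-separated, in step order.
Step 1: SEND seq=5133 -> out-of-order
Step 3: SEND seq=5000 -> in-order
Step 4: SEND seq=5284 -> in-order
Step 5: SEND seq=7000 -> in-order

Answer: no yes yes yes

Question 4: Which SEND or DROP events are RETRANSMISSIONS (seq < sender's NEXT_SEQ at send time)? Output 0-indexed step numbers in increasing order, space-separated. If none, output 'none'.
Step 0: DROP seq=5000 -> fresh
Step 1: SEND seq=5133 -> fresh
Step 3: SEND seq=5000 -> retransmit
Step 4: SEND seq=5284 -> fresh
Step 5: SEND seq=7000 -> fresh

Answer: 3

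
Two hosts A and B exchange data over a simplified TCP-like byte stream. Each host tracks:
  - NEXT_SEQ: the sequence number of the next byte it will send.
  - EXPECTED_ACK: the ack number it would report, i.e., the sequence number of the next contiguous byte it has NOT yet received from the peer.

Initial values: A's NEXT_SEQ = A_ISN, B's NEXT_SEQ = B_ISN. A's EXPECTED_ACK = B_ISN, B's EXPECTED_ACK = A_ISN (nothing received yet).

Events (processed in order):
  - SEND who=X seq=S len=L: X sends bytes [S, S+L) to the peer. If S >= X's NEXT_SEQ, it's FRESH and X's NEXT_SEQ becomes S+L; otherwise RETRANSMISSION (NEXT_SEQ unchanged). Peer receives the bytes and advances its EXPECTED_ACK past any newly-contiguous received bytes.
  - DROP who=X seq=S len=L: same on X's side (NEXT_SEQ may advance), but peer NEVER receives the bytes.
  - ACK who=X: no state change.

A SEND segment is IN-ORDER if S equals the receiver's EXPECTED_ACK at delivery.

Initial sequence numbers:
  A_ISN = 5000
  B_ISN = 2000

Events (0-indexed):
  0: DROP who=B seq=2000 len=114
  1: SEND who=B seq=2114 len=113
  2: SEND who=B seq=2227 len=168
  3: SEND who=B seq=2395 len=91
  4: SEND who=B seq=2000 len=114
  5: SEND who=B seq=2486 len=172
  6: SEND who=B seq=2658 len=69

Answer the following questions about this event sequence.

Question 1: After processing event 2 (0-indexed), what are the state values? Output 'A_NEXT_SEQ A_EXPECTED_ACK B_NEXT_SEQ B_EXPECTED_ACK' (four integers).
After event 0: A_seq=5000 A_ack=2000 B_seq=2114 B_ack=5000
After event 1: A_seq=5000 A_ack=2000 B_seq=2227 B_ack=5000
After event 2: A_seq=5000 A_ack=2000 B_seq=2395 B_ack=5000

5000 2000 2395 5000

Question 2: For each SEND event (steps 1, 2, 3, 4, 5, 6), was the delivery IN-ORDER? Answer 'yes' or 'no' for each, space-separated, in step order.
Step 1: SEND seq=2114 -> out-of-order
Step 2: SEND seq=2227 -> out-of-order
Step 3: SEND seq=2395 -> out-of-order
Step 4: SEND seq=2000 -> in-order
Step 5: SEND seq=2486 -> in-order
Step 6: SEND seq=2658 -> in-order

Answer: no no no yes yes yes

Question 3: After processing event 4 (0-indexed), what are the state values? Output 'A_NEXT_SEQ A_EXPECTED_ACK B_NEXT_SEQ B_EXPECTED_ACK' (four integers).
After event 0: A_seq=5000 A_ack=2000 B_seq=2114 B_ack=5000
After event 1: A_seq=5000 A_ack=2000 B_seq=2227 B_ack=5000
After event 2: A_seq=5000 A_ack=2000 B_seq=2395 B_ack=5000
After event 3: A_seq=5000 A_ack=2000 B_seq=2486 B_ack=5000
After event 4: A_seq=5000 A_ack=2486 B_seq=2486 B_ack=5000

5000 2486 2486 5000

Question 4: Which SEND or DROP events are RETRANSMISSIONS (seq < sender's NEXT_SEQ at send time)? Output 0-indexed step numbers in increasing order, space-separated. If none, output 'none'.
Step 0: DROP seq=2000 -> fresh
Step 1: SEND seq=2114 -> fresh
Step 2: SEND seq=2227 -> fresh
Step 3: SEND seq=2395 -> fresh
Step 4: SEND seq=2000 -> retransmit
Step 5: SEND seq=2486 -> fresh
Step 6: SEND seq=2658 -> fresh

Answer: 4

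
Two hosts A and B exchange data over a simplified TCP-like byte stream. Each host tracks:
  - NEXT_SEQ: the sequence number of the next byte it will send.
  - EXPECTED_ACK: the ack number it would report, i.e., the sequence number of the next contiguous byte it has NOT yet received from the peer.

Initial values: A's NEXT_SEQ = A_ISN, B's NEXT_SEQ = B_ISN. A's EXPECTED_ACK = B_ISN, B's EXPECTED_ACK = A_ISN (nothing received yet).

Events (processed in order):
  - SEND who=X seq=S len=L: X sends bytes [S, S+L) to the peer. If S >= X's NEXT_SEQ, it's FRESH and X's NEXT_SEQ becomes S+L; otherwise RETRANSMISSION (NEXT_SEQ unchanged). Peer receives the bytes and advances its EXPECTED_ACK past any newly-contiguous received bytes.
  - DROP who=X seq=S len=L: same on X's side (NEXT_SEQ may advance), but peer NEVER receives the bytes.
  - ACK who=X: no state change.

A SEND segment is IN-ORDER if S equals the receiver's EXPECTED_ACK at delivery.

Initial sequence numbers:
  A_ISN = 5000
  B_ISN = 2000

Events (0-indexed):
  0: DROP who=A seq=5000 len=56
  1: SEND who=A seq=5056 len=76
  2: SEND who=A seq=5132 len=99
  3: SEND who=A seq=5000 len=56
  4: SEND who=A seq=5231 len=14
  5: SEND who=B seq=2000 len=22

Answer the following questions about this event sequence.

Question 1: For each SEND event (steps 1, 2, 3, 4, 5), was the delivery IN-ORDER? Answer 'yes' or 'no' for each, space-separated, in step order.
Answer: no no yes yes yes

Derivation:
Step 1: SEND seq=5056 -> out-of-order
Step 2: SEND seq=5132 -> out-of-order
Step 3: SEND seq=5000 -> in-order
Step 4: SEND seq=5231 -> in-order
Step 5: SEND seq=2000 -> in-order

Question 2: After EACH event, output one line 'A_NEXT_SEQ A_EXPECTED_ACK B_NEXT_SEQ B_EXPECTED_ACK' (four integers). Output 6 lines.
5056 2000 2000 5000
5132 2000 2000 5000
5231 2000 2000 5000
5231 2000 2000 5231
5245 2000 2000 5245
5245 2022 2022 5245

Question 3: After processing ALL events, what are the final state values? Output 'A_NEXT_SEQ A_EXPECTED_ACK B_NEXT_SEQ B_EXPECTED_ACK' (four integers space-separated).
Answer: 5245 2022 2022 5245

Derivation:
After event 0: A_seq=5056 A_ack=2000 B_seq=2000 B_ack=5000
After event 1: A_seq=5132 A_ack=2000 B_seq=2000 B_ack=5000
After event 2: A_seq=5231 A_ack=2000 B_seq=2000 B_ack=5000
After event 3: A_seq=5231 A_ack=2000 B_seq=2000 B_ack=5231
After event 4: A_seq=5245 A_ack=2000 B_seq=2000 B_ack=5245
After event 5: A_seq=5245 A_ack=2022 B_seq=2022 B_ack=5245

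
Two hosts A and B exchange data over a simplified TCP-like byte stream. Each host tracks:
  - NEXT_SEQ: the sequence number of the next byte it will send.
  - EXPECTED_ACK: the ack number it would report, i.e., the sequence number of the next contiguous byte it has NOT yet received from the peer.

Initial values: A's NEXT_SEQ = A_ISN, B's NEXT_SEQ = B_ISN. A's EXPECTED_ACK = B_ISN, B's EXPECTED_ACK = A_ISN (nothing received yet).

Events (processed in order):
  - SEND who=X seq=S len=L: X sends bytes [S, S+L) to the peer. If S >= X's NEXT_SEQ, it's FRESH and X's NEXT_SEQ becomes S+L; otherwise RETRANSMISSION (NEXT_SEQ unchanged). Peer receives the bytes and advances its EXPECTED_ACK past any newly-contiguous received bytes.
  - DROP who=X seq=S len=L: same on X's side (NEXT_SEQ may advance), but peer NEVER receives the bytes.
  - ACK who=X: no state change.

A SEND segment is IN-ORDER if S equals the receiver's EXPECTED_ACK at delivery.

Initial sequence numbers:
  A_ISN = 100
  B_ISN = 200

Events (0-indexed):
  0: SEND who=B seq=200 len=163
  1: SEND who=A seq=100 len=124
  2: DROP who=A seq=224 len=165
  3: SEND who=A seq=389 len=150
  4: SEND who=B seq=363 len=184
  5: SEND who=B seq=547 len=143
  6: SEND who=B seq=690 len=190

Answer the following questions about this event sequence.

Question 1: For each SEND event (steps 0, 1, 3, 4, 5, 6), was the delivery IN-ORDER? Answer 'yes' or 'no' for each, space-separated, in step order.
Answer: yes yes no yes yes yes

Derivation:
Step 0: SEND seq=200 -> in-order
Step 1: SEND seq=100 -> in-order
Step 3: SEND seq=389 -> out-of-order
Step 4: SEND seq=363 -> in-order
Step 5: SEND seq=547 -> in-order
Step 6: SEND seq=690 -> in-order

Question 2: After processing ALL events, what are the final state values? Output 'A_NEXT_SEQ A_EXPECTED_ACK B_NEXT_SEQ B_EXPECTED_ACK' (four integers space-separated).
Answer: 539 880 880 224

Derivation:
After event 0: A_seq=100 A_ack=363 B_seq=363 B_ack=100
After event 1: A_seq=224 A_ack=363 B_seq=363 B_ack=224
After event 2: A_seq=389 A_ack=363 B_seq=363 B_ack=224
After event 3: A_seq=539 A_ack=363 B_seq=363 B_ack=224
After event 4: A_seq=539 A_ack=547 B_seq=547 B_ack=224
After event 5: A_seq=539 A_ack=690 B_seq=690 B_ack=224
After event 6: A_seq=539 A_ack=880 B_seq=880 B_ack=224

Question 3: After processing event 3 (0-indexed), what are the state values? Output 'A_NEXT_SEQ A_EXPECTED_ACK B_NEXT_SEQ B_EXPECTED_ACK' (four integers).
After event 0: A_seq=100 A_ack=363 B_seq=363 B_ack=100
After event 1: A_seq=224 A_ack=363 B_seq=363 B_ack=224
After event 2: A_seq=389 A_ack=363 B_seq=363 B_ack=224
After event 3: A_seq=539 A_ack=363 B_seq=363 B_ack=224

539 363 363 224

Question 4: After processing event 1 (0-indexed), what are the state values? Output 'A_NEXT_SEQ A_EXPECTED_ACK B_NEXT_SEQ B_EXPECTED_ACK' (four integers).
After event 0: A_seq=100 A_ack=363 B_seq=363 B_ack=100
After event 1: A_seq=224 A_ack=363 B_seq=363 B_ack=224

224 363 363 224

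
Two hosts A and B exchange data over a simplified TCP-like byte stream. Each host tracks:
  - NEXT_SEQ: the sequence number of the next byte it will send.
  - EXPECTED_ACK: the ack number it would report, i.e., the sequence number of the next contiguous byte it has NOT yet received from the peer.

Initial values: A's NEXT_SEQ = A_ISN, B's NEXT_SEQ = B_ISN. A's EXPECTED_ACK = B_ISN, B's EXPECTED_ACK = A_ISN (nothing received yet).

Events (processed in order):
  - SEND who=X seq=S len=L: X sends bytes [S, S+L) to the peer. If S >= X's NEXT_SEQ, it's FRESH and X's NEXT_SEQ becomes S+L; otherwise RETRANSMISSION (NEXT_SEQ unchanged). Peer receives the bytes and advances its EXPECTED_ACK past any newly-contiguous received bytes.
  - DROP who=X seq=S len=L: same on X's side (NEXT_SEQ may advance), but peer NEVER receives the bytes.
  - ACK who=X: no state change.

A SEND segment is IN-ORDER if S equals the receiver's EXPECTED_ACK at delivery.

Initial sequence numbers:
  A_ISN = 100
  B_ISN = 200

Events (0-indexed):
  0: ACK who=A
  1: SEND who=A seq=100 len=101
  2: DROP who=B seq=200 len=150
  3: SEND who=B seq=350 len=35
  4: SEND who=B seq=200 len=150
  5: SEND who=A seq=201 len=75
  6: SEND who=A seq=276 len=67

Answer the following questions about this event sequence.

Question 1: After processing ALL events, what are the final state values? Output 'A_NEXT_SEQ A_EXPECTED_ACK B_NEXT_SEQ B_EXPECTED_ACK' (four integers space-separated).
After event 0: A_seq=100 A_ack=200 B_seq=200 B_ack=100
After event 1: A_seq=201 A_ack=200 B_seq=200 B_ack=201
After event 2: A_seq=201 A_ack=200 B_seq=350 B_ack=201
After event 3: A_seq=201 A_ack=200 B_seq=385 B_ack=201
After event 4: A_seq=201 A_ack=385 B_seq=385 B_ack=201
After event 5: A_seq=276 A_ack=385 B_seq=385 B_ack=276
After event 6: A_seq=343 A_ack=385 B_seq=385 B_ack=343

Answer: 343 385 385 343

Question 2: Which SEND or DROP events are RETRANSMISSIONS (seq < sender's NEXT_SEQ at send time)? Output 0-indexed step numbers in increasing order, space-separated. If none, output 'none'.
Answer: 4

Derivation:
Step 1: SEND seq=100 -> fresh
Step 2: DROP seq=200 -> fresh
Step 3: SEND seq=350 -> fresh
Step 4: SEND seq=200 -> retransmit
Step 5: SEND seq=201 -> fresh
Step 6: SEND seq=276 -> fresh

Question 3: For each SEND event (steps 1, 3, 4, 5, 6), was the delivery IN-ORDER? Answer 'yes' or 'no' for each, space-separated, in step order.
Answer: yes no yes yes yes

Derivation:
Step 1: SEND seq=100 -> in-order
Step 3: SEND seq=350 -> out-of-order
Step 4: SEND seq=200 -> in-order
Step 5: SEND seq=201 -> in-order
Step 6: SEND seq=276 -> in-order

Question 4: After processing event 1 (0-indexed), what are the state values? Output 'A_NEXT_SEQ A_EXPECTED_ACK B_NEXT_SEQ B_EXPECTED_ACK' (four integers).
After event 0: A_seq=100 A_ack=200 B_seq=200 B_ack=100
After event 1: A_seq=201 A_ack=200 B_seq=200 B_ack=201

201 200 200 201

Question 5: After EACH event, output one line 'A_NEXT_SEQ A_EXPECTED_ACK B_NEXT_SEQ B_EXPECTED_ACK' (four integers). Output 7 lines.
100 200 200 100
201 200 200 201
201 200 350 201
201 200 385 201
201 385 385 201
276 385 385 276
343 385 385 343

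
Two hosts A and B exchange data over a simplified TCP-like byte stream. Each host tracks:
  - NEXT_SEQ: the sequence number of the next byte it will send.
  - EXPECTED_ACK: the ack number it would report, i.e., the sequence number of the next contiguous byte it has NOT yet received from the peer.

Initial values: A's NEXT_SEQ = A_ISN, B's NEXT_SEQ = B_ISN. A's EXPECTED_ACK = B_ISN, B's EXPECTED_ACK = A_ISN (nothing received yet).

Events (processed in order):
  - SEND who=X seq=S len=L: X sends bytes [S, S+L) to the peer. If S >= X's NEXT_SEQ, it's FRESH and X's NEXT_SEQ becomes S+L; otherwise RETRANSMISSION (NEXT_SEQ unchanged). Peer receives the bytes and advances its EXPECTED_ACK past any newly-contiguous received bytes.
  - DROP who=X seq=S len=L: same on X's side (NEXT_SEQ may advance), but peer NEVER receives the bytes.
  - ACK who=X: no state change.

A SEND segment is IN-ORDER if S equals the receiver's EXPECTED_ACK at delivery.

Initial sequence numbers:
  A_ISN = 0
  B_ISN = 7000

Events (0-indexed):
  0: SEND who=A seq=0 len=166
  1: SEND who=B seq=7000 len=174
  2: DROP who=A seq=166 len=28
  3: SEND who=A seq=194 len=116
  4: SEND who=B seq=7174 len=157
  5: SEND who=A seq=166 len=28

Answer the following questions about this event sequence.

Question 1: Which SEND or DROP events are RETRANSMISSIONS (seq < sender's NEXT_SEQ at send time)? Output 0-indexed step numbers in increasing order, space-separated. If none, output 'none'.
Answer: 5

Derivation:
Step 0: SEND seq=0 -> fresh
Step 1: SEND seq=7000 -> fresh
Step 2: DROP seq=166 -> fresh
Step 3: SEND seq=194 -> fresh
Step 4: SEND seq=7174 -> fresh
Step 5: SEND seq=166 -> retransmit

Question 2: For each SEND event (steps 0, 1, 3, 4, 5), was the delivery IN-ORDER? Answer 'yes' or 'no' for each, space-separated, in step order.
Step 0: SEND seq=0 -> in-order
Step 1: SEND seq=7000 -> in-order
Step 3: SEND seq=194 -> out-of-order
Step 4: SEND seq=7174 -> in-order
Step 5: SEND seq=166 -> in-order

Answer: yes yes no yes yes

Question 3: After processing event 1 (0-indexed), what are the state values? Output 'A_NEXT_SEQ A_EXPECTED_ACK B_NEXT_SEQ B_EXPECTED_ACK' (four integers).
After event 0: A_seq=166 A_ack=7000 B_seq=7000 B_ack=166
After event 1: A_seq=166 A_ack=7174 B_seq=7174 B_ack=166

166 7174 7174 166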